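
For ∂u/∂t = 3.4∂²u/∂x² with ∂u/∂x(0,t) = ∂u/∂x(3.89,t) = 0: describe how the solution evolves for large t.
u → constant (steady state). Heat is conserved (no flux at boundaries); solution approaches the spatial average.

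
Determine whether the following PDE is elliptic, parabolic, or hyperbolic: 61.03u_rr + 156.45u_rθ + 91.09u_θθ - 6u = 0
Coefficients: A = 61.03, B = 156.45, C = 91.09. B² - 4AC = 2239.7117, which is positive, so the equation is hyperbolic.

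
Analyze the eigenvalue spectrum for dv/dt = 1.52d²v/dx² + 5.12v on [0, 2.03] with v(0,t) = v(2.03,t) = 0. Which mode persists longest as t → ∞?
Eigenvalues: λₙ = 1.52n²π²/2.03² - 5.12.
First three modes:
  n=1: λ₁ = 1.52π²/2.03² - 5.12 ≈ -1.48
  n=2: λ₂ = 6.08π²/2.03² - 5.12 ≈ 9.442
  n=3: λ₃ = 13.68π²/2.03² - 5.12 ≈ 27.644
Since 1.52π²/2.03² ≈ 3.64 < 5.12, λ₁ < 0.
The n=1 mode grows fastest (−λₙ is largest for n=1) → dominates.
Asymptotic: v ~ c₁ sin(πx/2.03) e^{1.48t} (exponential growth at rate −λ₁ ≈ 1.48).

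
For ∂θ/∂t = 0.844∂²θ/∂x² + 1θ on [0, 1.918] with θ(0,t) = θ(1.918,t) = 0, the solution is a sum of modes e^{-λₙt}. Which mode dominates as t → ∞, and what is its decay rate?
Eigenvalues: λₙ = 0.844n²π²/1.918² - 1.
First three modes:
  n=1: λ₁ = 0.844π²/1.918² - 1 ≈ 1.264
  n=2: λ₂ = 3.376π²/1.918² - 1 ≈ 8.057
  n=3: λ₃ = 7.596π²/1.918² - 1 ≈ 19.379
Since 0.844π²/1.918² ≈ 2.264 > 1, all λₙ > 0.
The n=1 mode decays slowest → dominates as t → ∞.
Asymptotic: θ ~ c₁ sin(πx/1.918) e^{-λ₁t} with decay rate λ₁ ≈ 1.264.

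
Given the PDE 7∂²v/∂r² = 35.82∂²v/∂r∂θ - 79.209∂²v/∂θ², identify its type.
Rewriting in standard form: 7∂²v/∂r² - 35.82∂²v/∂r∂θ + 79.209∂²v/∂θ² = 0. The second-order coefficients are A = 7, B = -35.82, C = 79.209. Since B² - 4AC = -934.7796 < 0, this is an elliptic PDE.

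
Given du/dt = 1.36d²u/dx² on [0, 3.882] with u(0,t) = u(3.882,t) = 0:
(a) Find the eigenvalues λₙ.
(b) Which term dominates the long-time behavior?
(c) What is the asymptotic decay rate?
Eigenvalues: λₙ = 1.36n²π²/3.882².
First three modes:
  n=1: λ₁ = 1.36π²/3.882² ≈ 0.891
  n=2: λ₂ = 5.44π²/3.882² ≈ 3.563 (4× faster decay)
  n=3: λ₃ = 12.24π²/3.882² ≈ 8.016 (9× faster decay)
As t → ∞, higher modes decay exponentially faster. The n=1 mode dominates: u ~ c₁ sin(πx/3.882) e^{-λ₁t}.
Decay rate: λ₁ = 1.36π²/3.882² ≈ 0.891.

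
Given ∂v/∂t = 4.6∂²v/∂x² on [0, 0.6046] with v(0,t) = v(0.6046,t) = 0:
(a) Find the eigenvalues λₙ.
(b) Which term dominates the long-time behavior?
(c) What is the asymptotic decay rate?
Eigenvalues: λₙ = 4.6n²π²/0.6046².
First three modes:
  n=1: λ₁ = 4.6π²/0.6046² ≈ 124.2
  n=2: λ₂ = 18.4π²/0.6046² ≈ 496.8 (4× faster decay)
  n=3: λ₃ = 41.4π²/0.6046² ≈ 1117.799 (9× faster decay)
As t → ∞, higher modes decay exponentially faster. The n=1 mode dominates: v ~ c₁ sin(πx/0.6046) e^{-λ₁t}.
Decay rate: λ₁ = 4.6π²/0.6046² ≈ 124.2.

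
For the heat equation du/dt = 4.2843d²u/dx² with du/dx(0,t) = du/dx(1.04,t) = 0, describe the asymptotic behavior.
u → constant (steady state). Heat is conserved (no flux at boundaries); solution approaches the spatial average.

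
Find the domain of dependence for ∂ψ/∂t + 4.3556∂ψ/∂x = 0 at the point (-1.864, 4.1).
A single point: x = -19.72196. The characteristic through (-1.864, 4.1) is x - 4.3556t = const, so x = -1.864 - 4.3556·4.1 = -19.72196.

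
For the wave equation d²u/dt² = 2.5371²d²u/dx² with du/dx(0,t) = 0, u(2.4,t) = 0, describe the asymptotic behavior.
u oscillates (no decay). Energy is conserved; the solution oscillates indefinitely as standing waves.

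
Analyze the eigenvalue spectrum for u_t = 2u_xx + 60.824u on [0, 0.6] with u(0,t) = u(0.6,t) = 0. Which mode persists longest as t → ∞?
Eigenvalues: λₙ = 2n²π²/0.6² - 60.824.
First three modes:
  n=1: λ₁ = 2π²/0.6² - 60.824 ≈ -5.993
  n=2: λ₂ = 8π²/0.6² - 60.824 ≈ 158.501
  n=3: λ₃ = 18π²/0.6² - 60.824 ≈ 432.656
Since 2π²/0.6² ≈ 54.831 < 60.824, λ₁ < 0.
The n=1 mode grows fastest (−λₙ is largest for n=1) → dominates.
Asymptotic: u ~ c₁ sin(πx/0.6) e^{5.993t} (exponential growth at rate −λ₁ ≈ 5.993).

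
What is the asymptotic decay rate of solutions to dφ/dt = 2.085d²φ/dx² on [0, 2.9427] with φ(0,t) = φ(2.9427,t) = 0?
Eigenvalues: λₙ = 2.085n²π²/2.9427².
First three modes:
  n=1: λ₁ = 2.085π²/2.9427² ≈ 2.376
  n=2: λ₂ = 8.34π²/2.9427² ≈ 9.505 (4× faster decay)
  n=3: λ₃ = 18.765π²/2.9427² ≈ 21.387 (9× faster decay)
As t → ∞, higher modes decay exponentially faster. The n=1 mode dominates: φ ~ c₁ sin(πx/2.9427) e^{-λ₁t}.
Decay rate: λ₁ = 2.085π²/2.9427² ≈ 2.376.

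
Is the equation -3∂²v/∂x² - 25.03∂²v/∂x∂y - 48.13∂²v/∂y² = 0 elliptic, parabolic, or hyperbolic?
Computing B² - 4AC with A = -3, B = -25.03, C = -48.13: discriminant = 48.9409 (positive). Answer: hyperbolic.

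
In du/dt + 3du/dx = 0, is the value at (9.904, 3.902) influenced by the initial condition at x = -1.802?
Yes. The characteristic through (9.904, 3.902) passes through x = -1.802.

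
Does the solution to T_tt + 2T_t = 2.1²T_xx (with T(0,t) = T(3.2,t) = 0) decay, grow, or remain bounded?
T → 0. Damping (γ=2) dissipates energy; oscillations decay exponentially.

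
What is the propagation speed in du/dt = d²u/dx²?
Infinite. The heat equation is parabolic, not hyperbolic, so disturbances propagate instantly.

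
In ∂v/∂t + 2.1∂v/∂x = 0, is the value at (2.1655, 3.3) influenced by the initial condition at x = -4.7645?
Yes. The characteristic through (2.1655, 3.3) passes through x = -4.7645.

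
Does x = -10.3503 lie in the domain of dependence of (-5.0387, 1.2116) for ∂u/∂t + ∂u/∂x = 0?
No. Only data at x = -6.2503 affects (-5.0387, 1.2116). Advection has one-way propagation along characteristics.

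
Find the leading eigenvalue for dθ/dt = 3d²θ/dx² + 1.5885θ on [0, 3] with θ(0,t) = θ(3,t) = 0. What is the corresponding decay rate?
Eigenvalues: λₙ = 3n²π²/3² - 1.5885.
First three modes:
  n=1: λ₁ = 3π²/3² - 1.5885 ≈ 1.701
  n=2: λ₂ = 12π²/3² - 1.5885 ≈ 11.571
  n=3: λ₃ = 27π²/3² - 1.5885 ≈ 28.02
Since 3π²/3² ≈ 3.29 > 1.5885, all λₙ > 0.
The n=1 mode decays slowest → dominates as t → ∞.
Asymptotic: θ ~ c₁ sin(πx/3) e^{-λ₁t} with decay rate λ₁ ≈ 1.701.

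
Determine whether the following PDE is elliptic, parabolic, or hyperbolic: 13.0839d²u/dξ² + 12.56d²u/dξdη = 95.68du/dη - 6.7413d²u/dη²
Rewriting in standard form: 13.0839d²u/dξ² + 12.56d²u/dξdη + 6.7413d²u/dη² - 95.68du/dη = 0. Coefficients: A = 13.0839, B = 12.56, C = 6.7413. B² - 4AC = -195.05638028, which is negative, so the equation is elliptic.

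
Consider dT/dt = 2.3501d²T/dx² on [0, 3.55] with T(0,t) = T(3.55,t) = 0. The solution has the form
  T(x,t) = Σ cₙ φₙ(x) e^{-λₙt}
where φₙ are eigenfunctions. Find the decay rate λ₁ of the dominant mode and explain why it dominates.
Eigenvalues: λₙ = 2.3501n²π²/3.55².
First three modes:
  n=1: λ₁ = 2.3501π²/3.55² ≈ 1.84
  n=2: λ₂ = 9.4004π²/3.55² ≈ 7.362 (4× faster decay)
  n=3: λ₃ = 21.1509π²/3.55² ≈ 16.564 (9× faster decay)
As t → ∞, higher modes decay exponentially faster. The n=1 mode dominates: T ~ c₁ sin(πx/3.55) e^{-λ₁t}.
Decay rate: λ₁ = 2.3501π²/3.55² ≈ 1.84.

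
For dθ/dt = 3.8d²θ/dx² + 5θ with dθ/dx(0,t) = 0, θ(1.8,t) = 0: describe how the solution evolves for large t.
θ grows unboundedly. Reaction dominates diffusion (r=5 > κπ²/(4L²)≈2.89); solution grows exponentially.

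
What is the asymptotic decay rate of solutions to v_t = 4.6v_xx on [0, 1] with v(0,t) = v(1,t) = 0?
Eigenvalues: λₙ = 4.6n²π².
First three modes:
  n=1: λ₁ = 4.6π² ≈ 45.4
  n=2: λ₂ = 18.4π² ≈ 181.601 (4× faster decay)
  n=3: λ₃ = 41.4π² ≈ 408.602 (9× faster decay)
As t → ∞, higher modes decay exponentially faster. The n=1 mode dominates: v ~ c₁ sin(πx) e^{-λ₁t}.
Decay rate: λ₁ = 4.6π² ≈ 45.4.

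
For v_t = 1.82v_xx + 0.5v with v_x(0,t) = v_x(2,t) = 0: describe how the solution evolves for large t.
v grows unboundedly. With Neumann BCs the constant mode has diffusion eigenvalue 0, so any r > 0 makes it grow like e^(0.5t); solution grows exponentially.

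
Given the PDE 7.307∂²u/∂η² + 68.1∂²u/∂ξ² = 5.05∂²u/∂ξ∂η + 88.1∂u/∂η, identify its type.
Rewriting in standard form: 68.1∂²u/∂ξ² - 5.05∂²u/∂ξ∂η + 7.307∂²u/∂η² - 88.1∂u/∂η = 0. The second-order coefficients are A = 68.1, B = -5.05, C = 7.307. Since B² - 4AC = -1964.9243 < 0, this is an elliptic PDE.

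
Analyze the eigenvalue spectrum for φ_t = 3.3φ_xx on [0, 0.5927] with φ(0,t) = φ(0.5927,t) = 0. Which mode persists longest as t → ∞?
Eigenvalues: λₙ = 3.3n²π²/0.5927².
First three modes:
  n=1: λ₁ = 3.3π²/0.5927² ≈ 92.714
  n=2: λ₂ = 13.2π²/0.5927² ≈ 370.855 (4× faster decay)
  n=3: λ₃ = 29.7π²/0.5927² ≈ 834.423 (9× faster decay)
As t → ∞, higher modes decay exponentially faster. The n=1 mode dominates: φ ~ c₁ sin(πx/0.5927) e^{-λ₁t}.
Decay rate: λ₁ = 3.3π²/0.5927² ≈ 92.714.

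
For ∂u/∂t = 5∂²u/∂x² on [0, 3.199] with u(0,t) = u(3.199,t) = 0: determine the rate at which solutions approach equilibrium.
Eigenvalues: λₙ = 5n²π²/3.199².
First three modes:
  n=1: λ₁ = 5π²/3.199² ≈ 4.822
  n=2: λ₂ = 20π²/3.199² ≈ 19.289 (4× faster decay)
  n=3: λ₃ = 45π²/3.199² ≈ 43.399 (9× faster decay)
As t → ∞, higher modes decay exponentially faster. The n=1 mode dominates: u ~ c₁ sin(πx/3.199) e^{-λ₁t}.
Decay rate: λ₁ = 5π²/3.199² ≈ 4.822.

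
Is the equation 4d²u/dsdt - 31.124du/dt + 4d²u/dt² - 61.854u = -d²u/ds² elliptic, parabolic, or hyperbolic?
Rewriting in standard form: d²u/ds² + 4d²u/dsdt + 4d²u/dt² - 31.124du/dt - 61.854u = 0. Computing B² - 4AC with A = 1, B = 4, C = 4: discriminant = 0 (zero). Answer: parabolic.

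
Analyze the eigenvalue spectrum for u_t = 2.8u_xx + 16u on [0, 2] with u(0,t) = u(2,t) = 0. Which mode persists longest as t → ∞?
Eigenvalues: λₙ = 2.8n²π²/2² - 16.
First three modes:
  n=1: λ₁ = 2.8π²/2² - 16 ≈ -9.091
  n=2: λ₂ = 11.2π²/2² - 16 ≈ 11.635
  n=3: λ₃ = 25.2π²/2² - 16 ≈ 46.179
Since 2.8π²/2² ≈ 6.909 < 16, λ₁ < 0.
The n=1 mode grows fastest (−λₙ is largest for n=1) → dominates.
Asymptotic: u ~ c₁ sin(πx/2) e^{9.091t} (exponential growth at rate −λ₁ ≈ 9.091).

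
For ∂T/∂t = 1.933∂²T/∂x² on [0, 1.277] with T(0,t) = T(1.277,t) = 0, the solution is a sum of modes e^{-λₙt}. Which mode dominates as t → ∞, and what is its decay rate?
Eigenvalues: λₙ = 1.933n²π²/1.277².
First three modes:
  n=1: λ₁ = 1.933π²/1.277² ≈ 11.699
  n=2: λ₂ = 7.732π²/1.277² ≈ 46.796 (4× faster decay)
  n=3: λ₃ = 17.397π²/1.277² ≈ 105.291 (9× faster decay)
As t → ∞, higher modes decay exponentially faster. The n=1 mode dominates: T ~ c₁ sin(πx/1.277) e^{-λ₁t}.
Decay rate: λ₁ = 1.933π²/1.277² ≈ 11.699.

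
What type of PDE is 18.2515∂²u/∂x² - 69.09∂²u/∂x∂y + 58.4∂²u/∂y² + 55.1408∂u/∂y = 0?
With A = 18.2515, B = -69.09, C = 58.4, the discriminant is 509.8777. This is a hyperbolic PDE.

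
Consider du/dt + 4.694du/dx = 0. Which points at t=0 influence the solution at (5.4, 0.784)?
A single point: x = 1.719904. The characteristic through (5.4, 0.784) is x - 4.694t = const, so x = 5.4 - 4.694·0.784 = 1.719904.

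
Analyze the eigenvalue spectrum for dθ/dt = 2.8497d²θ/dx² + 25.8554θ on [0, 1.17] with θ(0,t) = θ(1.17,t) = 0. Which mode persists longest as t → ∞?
Eigenvalues: λₙ = 2.8497n²π²/1.17² - 25.8554.
First three modes:
  n=1: λ₁ = 2.8497π²/1.17² - 25.8554 ≈ -5.309
  n=2: λ₂ = 11.3988π²/1.17² - 25.8554 ≈ 56.329
  n=3: λ₃ = 25.6473π²/1.17² - 25.8554 ≈ 159.059
Since 2.8497π²/1.17² ≈ 20.546 < 25.8554, λ₁ < 0.
The n=1 mode grows fastest (−λₙ is largest for n=1) → dominates.
Asymptotic: θ ~ c₁ sin(πx/1.17) e^{5.309t} (exponential growth at rate −λ₁ ≈ 5.309).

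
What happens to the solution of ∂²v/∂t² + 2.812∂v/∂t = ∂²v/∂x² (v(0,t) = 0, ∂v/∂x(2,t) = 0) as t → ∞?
v → 0. Damping (γ=2.812) dissipates energy; oscillations decay exponentially.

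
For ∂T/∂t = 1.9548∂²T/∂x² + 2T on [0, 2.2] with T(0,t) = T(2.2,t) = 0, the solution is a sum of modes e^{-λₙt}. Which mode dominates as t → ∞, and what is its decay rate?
Eigenvalues: λₙ = 1.9548n²π²/2.2² - 2.
First three modes:
  n=1: λ₁ = 1.9548π²/2.2² - 2 ≈ 1.986
  n=2: λ₂ = 7.8192π²/2.2² - 2 ≈ 13.945
  n=3: λ₃ = 17.5932π²/2.2² - 2 ≈ 33.876
Since 1.9548π²/2.2² ≈ 3.986 > 2, all λₙ > 0.
The n=1 mode decays slowest → dominates as t → ∞.
Asymptotic: T ~ c₁ sin(πx/2.2) e^{-λ₁t} with decay rate λ₁ ≈ 1.986.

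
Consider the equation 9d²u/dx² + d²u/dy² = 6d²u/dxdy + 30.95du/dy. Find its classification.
Rewriting in standard form: 9d²u/dx² - 6d²u/dxdy + d²u/dy² - 30.95du/dy = 0. Parabolic. (A = 9, B = -6, C = 1 gives B² - 4AC = 0.)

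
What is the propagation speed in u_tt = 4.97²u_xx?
Speed = 4.97. Information travels along characteristics x = x₀ ± 4.97t.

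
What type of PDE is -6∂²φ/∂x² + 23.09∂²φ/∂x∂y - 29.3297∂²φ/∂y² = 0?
With A = -6, B = 23.09, C = -29.3297, the discriminant is -170.7647. This is an elliptic PDE.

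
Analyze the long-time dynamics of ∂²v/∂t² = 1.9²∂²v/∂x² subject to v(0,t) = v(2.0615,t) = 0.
Long-time behavior: v oscillates (no decay). Energy is conserved; the solution oscillates indefinitely as standing waves.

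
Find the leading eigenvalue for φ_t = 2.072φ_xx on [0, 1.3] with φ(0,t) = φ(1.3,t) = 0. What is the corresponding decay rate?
Eigenvalues: λₙ = 2.072n²π²/1.3².
First three modes:
  n=1: λ₁ = 2.072π²/1.3² ≈ 12.1
  n=2: λ₂ = 8.288π²/1.3² ≈ 48.402 (4× faster decay)
  n=3: λ₃ = 18.648π²/1.3² ≈ 108.904 (9× faster decay)
As t → ∞, higher modes decay exponentially faster. The n=1 mode dominates: φ ~ c₁ sin(πx/1.3) e^{-λ₁t}.
Decay rate: λ₁ = 2.072π²/1.3² ≈ 12.1.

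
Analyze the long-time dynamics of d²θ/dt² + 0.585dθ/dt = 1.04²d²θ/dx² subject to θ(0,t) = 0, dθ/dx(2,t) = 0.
Long-time behavior: θ → 0. Damping (γ=0.585) dissipates energy; oscillations decay exponentially.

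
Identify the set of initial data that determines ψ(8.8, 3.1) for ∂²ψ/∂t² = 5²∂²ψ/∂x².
Domain of dependence: [-6.7, 24.3]. Signals travel at speed 5, so data within |x - 8.8| ≤ 5·3.1 = 15.5 can reach the point.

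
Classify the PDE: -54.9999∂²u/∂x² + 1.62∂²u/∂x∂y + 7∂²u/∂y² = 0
A = -54.9999, B = 1.62, C = 7. Discriminant B² - 4AC = 1542.6216. Since 1542.6216 > 0, hyperbolic.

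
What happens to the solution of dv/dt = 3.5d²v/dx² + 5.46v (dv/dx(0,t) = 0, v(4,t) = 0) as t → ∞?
v grows unboundedly. Reaction dominates diffusion (r=5.46 > κπ²/(4L²)≈0.54); solution grows exponentially.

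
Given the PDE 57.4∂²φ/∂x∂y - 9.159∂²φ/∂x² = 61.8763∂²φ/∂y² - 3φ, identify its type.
Rewriting in standard form: -9.159∂²φ/∂x² + 57.4∂²φ/∂x∂y - 61.8763∂²φ/∂y² + 3φ = 0. The second-order coefficients are A = -9.159, B = 57.4, C = -61.8763. Since B² - 4AC = 1027.8598732 > 0, this is a hyperbolic PDE.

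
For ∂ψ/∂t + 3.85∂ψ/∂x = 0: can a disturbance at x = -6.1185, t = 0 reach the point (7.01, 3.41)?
Yes. The characteristic through (7.01, 3.41) passes through x = -6.1185.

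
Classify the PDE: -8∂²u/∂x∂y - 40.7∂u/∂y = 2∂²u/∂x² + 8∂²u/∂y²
Rewriting in standard form: -2∂²u/∂x² - 8∂²u/∂x∂y - 8∂²u/∂y² - 40.7∂u/∂y = 0. A = -2, B = -8, C = -8. Discriminant B² - 4AC = 0. Since 0 = 0, parabolic.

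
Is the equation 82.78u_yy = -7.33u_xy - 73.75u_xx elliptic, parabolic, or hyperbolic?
Rewriting in standard form: 73.75u_xx + 7.33u_xy + 82.78u_yy = 0. Computing B² - 4AC with A = 73.75, B = 7.33, C = 82.78: discriminant = -24366.3711 (negative). Answer: elliptic.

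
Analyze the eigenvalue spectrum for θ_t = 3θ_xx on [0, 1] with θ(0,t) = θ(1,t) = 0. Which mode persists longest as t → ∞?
Eigenvalues: λₙ = 3n²π².
First three modes:
  n=1: λ₁ = 3π² ≈ 29.609
  n=2: λ₂ = 12π² ≈ 118.435 (4× faster decay)
  n=3: λ₃ = 27π² ≈ 266.479 (9× faster decay)
As t → ∞, higher modes decay exponentially faster. The n=1 mode dominates: θ ~ c₁ sin(πx) e^{-λ₁t}.
Decay rate: λ₁ = 3π² ≈ 29.609.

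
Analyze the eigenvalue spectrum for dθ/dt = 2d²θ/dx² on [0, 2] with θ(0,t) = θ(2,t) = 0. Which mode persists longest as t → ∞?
Eigenvalues: λₙ = 2n²π²/2².
First three modes:
  n=1: λ₁ = 2π²/2² ≈ 4.935
  n=2: λ₂ = 8π²/2² ≈ 19.739 (4× faster decay)
  n=3: λ₃ = 18π²/2² ≈ 44.413 (9× faster decay)
As t → ∞, higher modes decay exponentially faster. The n=1 mode dominates: θ ~ c₁ sin(πx/2) e^{-λ₁t}.
Decay rate: λ₁ = 2π²/2² ≈ 4.935.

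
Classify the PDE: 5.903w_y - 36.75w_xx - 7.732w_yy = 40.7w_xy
Rewriting in standard form: -36.75w_xx - 40.7w_xy - 7.732w_yy + 5.903w_y = 0. A = -36.75, B = -40.7, C = -7.732. Discriminant B² - 4AC = 519.886. Since 519.886 > 0, hyperbolic.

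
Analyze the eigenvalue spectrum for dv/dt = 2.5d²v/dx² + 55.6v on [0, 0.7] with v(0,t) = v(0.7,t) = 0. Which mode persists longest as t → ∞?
Eigenvalues: λₙ = 2.5n²π²/0.7² - 55.6.
First three modes:
  n=1: λ₁ = 2.5π²/0.7² - 55.6 ≈ -5.245
  n=2: λ₂ = 10π²/0.7² - 55.6 ≈ 145.82
  n=3: λ₃ = 22.5π²/0.7² - 55.6 ≈ 397.596
Since 2.5π²/0.7² ≈ 50.355 < 55.6, λ₁ < 0.
The n=1 mode grows fastest (−λₙ is largest for n=1) → dominates.
Asymptotic: v ~ c₁ sin(πx/0.7) e^{5.245t} (exponential growth at rate −λ₁ ≈ 5.245).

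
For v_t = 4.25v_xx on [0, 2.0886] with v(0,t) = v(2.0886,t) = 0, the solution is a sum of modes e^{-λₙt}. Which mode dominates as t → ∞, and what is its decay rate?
Eigenvalues: λₙ = 4.25n²π²/2.0886².
First three modes:
  n=1: λ₁ = 4.25π²/2.0886² ≈ 9.616
  n=2: λ₂ = 17π²/2.0886² ≈ 38.463 (4× faster decay)
  n=3: λ₃ = 38.25π²/2.0886² ≈ 86.541 (9× faster decay)
As t → ∞, higher modes decay exponentially faster. The n=1 mode dominates: v ~ c₁ sin(πx/2.0886) e^{-λ₁t}.
Decay rate: λ₁ = 4.25π²/2.0886² ≈ 9.616.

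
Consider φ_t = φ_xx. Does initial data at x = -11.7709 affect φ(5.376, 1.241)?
Yes, for any finite x. The heat equation has infinite propagation speed, so all initial data affects all points at any t > 0.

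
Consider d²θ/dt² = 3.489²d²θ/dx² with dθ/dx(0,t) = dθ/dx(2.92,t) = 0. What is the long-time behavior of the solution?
As t → ∞, θ oscillates about a mean that drifts linearly in t (generically unbounded; no decay). There is no damping, so the nonconstant modes persist as standing waves (energy conserved, no decay). But with Neumann conditions at both ends the constant mode has eigenvalue 0: the spatial mean M(t) of θ satisfies M'' = 0, so M(t) = M(0) + M'(0)·t. Unless the initial velocity has zero mean (∫θ_t(x,0)dx = 0), the solution grows linearly in t (unbounded, though not exponentially); if it does have zero mean, the solution stays bounded and simply oscillates.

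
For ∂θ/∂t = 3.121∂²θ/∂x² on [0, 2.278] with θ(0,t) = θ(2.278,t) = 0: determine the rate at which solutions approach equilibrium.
Eigenvalues: λₙ = 3.121n²π²/2.278².
First three modes:
  n=1: λ₁ = 3.121π²/2.278² ≈ 5.936
  n=2: λ₂ = 12.484π²/2.278² ≈ 23.744 (4× faster decay)
  n=3: λ₃ = 28.089π²/2.278² ≈ 53.423 (9× faster decay)
As t → ∞, higher modes decay exponentially faster. The n=1 mode dominates: θ ~ c₁ sin(πx/2.278) e^{-λ₁t}.
Decay rate: λ₁ = 3.121π²/2.278² ≈ 5.936.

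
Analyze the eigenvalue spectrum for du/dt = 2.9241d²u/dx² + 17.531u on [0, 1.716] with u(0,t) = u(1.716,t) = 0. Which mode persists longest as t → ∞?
Eigenvalues: λₙ = 2.9241n²π²/1.716² - 17.531.
First three modes:
  n=1: λ₁ = 2.9241π²/1.716² - 17.531 ≈ -7.73
  n=2: λ₂ = 11.6964π²/1.716² - 17.531 ≈ 21.672
  n=3: λ₃ = 26.3169π²/1.716² - 17.531 ≈ 70.675
Since 2.9241π²/1.716² ≈ 9.801 < 17.531, λ₁ < 0.
The n=1 mode grows fastest (−λₙ is largest for n=1) → dominates.
Asymptotic: u ~ c₁ sin(πx/1.716) e^{7.73t} (exponential growth at rate −λ₁ ≈ 7.73).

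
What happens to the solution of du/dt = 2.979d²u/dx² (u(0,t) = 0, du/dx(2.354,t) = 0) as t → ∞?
u → 0. Heat escapes through the Dirichlet boundary.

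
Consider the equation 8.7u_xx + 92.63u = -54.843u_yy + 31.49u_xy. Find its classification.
Rewriting in standard form: 8.7u_xx - 31.49u_xy + 54.843u_yy + 92.63u = 0. Elliptic. (A = 8.7, B = -31.49, C = 54.843 gives B² - 4AC = -916.9163.)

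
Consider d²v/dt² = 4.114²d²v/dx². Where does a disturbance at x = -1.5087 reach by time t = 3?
Domain of influence: [-13.8507, 10.8333]. Data at x = -1.5087 spreads outward at speed 4.114.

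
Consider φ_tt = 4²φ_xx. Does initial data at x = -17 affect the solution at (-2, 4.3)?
Yes. The domain of dependence is [-19.2, 15.2], and -17 ∈ [-19.2, 15.2].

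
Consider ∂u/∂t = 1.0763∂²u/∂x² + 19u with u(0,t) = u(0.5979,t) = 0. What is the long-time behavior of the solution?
As t → ∞, u → 0. Diffusion dominates reaction (r=19 < κπ²/L²≈29.72); solution decays.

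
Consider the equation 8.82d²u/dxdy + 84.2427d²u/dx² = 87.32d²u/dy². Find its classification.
Rewriting in standard form: 84.2427d²u/dx² + 8.82d²u/dxdy - 87.32d²u/dy² = 0. Hyperbolic. (A = 84.2427, B = 8.82, C = -87.32 gives B² - 4AC = 29502.082656.)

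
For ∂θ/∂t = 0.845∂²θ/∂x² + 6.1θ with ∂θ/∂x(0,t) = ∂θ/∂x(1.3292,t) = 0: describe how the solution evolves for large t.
θ grows unboundedly. With Neumann BCs the constant mode has diffusion eigenvalue 0, so any r > 0 makes it grow like e^(6.1t); solution grows exponentially.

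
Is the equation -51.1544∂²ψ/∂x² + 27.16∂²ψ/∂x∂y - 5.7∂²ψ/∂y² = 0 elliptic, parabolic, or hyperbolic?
Computing B² - 4AC with A = -51.1544, B = 27.16, C = -5.7: discriminant = -428.65472 (negative). Answer: elliptic.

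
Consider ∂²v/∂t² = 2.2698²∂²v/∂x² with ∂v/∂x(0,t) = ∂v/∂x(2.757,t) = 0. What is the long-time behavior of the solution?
As t → ∞, v oscillates about a mean that drifts linearly in t (generically unbounded; no decay). There is no damping, so the nonconstant modes persist as standing waves (energy conserved, no decay). But with Neumann conditions at both ends the constant mode has eigenvalue 0: the spatial mean M(t) of v satisfies M'' = 0, so M(t) = M(0) + M'(0)·t. Unless the initial velocity has zero mean (∫v_t(x,0)dx = 0), the solution grows linearly in t (unbounded, though not exponentially); if it does have zero mean, the solution stays bounded and simply oscillates.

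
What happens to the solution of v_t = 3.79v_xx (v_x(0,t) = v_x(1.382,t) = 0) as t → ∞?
v → constant (steady state). Heat is conserved (no flux at boundaries); solution approaches the spatial average.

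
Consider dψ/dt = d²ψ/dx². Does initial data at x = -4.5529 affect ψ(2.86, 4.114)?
Yes, for any finite x. The heat equation has infinite propagation speed, so all initial data affects all points at any t > 0.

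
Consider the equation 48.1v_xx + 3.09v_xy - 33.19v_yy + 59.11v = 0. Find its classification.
Hyperbolic. (A = 48.1, B = 3.09, C = -33.19 gives B² - 4AC = 6395.3041.)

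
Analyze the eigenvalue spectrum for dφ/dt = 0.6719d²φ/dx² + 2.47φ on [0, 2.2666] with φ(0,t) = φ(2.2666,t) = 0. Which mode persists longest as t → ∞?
Eigenvalues: λₙ = 0.6719n²π²/2.2666² - 2.47.
First three modes:
  n=1: λ₁ = 0.6719π²/2.2666² - 2.47 ≈ -1.179
  n=2: λ₂ = 2.6876π²/2.2666² - 2.47 ≈ 2.693
  n=3: λ₃ = 6.0471π²/2.2666² - 2.47 ≈ 9.147
Since 0.6719π²/2.2666² ≈ 1.291 < 2.47, λ₁ < 0.
The n=1 mode grows fastest (−λₙ is largest for n=1) → dominates.
Asymptotic: φ ~ c₁ sin(πx/2.2666) e^{1.179t} (exponential growth at rate −λ₁ ≈ 1.179).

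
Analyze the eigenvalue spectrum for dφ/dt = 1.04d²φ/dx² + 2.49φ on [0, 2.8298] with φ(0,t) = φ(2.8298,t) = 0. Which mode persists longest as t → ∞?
Eigenvalues: λₙ = 1.04n²π²/2.8298² - 2.49.
First three modes:
  n=1: λ₁ = 1.04π²/2.8298² - 2.49 ≈ -1.208
  n=2: λ₂ = 4.16π²/2.8298² - 2.49 ≈ 2.637
  n=3: λ₃ = 9.36π²/2.8298² - 2.49 ≈ 9.046
Since 1.04π²/2.8298² ≈ 1.282 < 2.49, λ₁ < 0.
The n=1 mode grows fastest (−λₙ is largest for n=1) → dominates.
Asymptotic: φ ~ c₁ sin(πx/2.8298) e^{1.208t} (exponential growth at rate −λ₁ ≈ 1.208).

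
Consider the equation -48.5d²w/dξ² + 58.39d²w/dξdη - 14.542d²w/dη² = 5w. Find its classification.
Rewriting in standard form: -48.5d²w/dξ² + 58.39d²w/dξdη - 14.542d²w/dη² - 5w = 0. Hyperbolic. (A = -48.5, B = 58.39, C = -14.542 gives B² - 4AC = 588.2441.)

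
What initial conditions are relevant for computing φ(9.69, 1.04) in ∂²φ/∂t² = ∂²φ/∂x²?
Domain of dependence: [8.65, 10.73]. Signals travel at speed 1, so data within |x - 9.69| ≤ 1·1.04 = 1.04 can reach the point.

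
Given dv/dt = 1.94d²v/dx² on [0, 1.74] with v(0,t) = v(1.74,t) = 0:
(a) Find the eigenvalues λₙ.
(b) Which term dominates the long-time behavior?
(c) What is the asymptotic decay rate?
Eigenvalues: λₙ = 1.94n²π²/1.74².
First three modes:
  n=1: λ₁ = 1.94π²/1.74² ≈ 6.324
  n=2: λ₂ = 7.76π²/1.74² ≈ 25.297 (4× faster decay)
  n=3: λ₃ = 17.46π²/1.74² ≈ 56.917 (9× faster decay)
As t → ∞, higher modes decay exponentially faster. The n=1 mode dominates: v ~ c₁ sin(πx/1.74) e^{-λ₁t}.
Decay rate: λ₁ = 1.94π²/1.74² ≈ 6.324.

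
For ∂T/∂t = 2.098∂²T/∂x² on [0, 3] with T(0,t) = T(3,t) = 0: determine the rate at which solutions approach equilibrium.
Eigenvalues: λₙ = 2.098n²π²/3².
First three modes:
  n=1: λ₁ = 2.098π²/3² ≈ 2.301
  n=2: λ₂ = 8.392π²/3² ≈ 9.203 (4× faster decay)
  n=3: λ₃ = 18.882π²/3² ≈ 20.706 (9× faster decay)
As t → ∞, higher modes decay exponentially faster. The n=1 mode dominates: T ~ c₁ sin(πx/3) e^{-λ₁t}.
Decay rate: λ₁ = 2.098π²/3² ≈ 2.301.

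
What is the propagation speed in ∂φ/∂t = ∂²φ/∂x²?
Infinite. The heat equation is parabolic, not hyperbolic, so disturbances propagate instantly.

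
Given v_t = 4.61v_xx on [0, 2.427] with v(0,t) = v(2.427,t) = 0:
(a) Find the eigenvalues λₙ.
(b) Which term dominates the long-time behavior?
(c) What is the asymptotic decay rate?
Eigenvalues: λₙ = 4.61n²π²/2.427².
First three modes:
  n=1: λ₁ = 4.61π²/2.427² ≈ 7.724
  n=2: λ₂ = 18.44π²/2.427² ≈ 30.897 (4× faster decay)
  n=3: λ₃ = 41.49π²/2.427² ≈ 69.519 (9× faster decay)
As t → ∞, higher modes decay exponentially faster. The n=1 mode dominates: v ~ c₁ sin(πx/2.427) e^{-λ₁t}.
Decay rate: λ₁ = 4.61π²/2.427² ≈ 7.724.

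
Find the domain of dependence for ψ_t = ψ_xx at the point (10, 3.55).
The entire real line. The heat equation has infinite propagation speed: any initial disturbance instantly affects all points (though exponentially small far away).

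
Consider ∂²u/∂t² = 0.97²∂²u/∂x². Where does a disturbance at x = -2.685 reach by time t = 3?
Domain of influence: [-5.595, 0.225]. Data at x = -2.685 spreads outward at speed 0.97.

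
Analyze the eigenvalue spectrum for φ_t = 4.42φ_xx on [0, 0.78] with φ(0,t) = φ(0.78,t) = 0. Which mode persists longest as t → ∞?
Eigenvalues: λₙ = 4.42n²π²/0.78².
First three modes:
  n=1: λ₁ = 4.42π²/0.78² ≈ 71.702
  n=2: λ₂ = 17.68π²/0.78² ≈ 286.809 (4× faster decay)
  n=3: λ₃ = 39.78π²/0.78² ≈ 645.32 (9× faster decay)
As t → ∞, higher modes decay exponentially faster. The n=1 mode dominates: φ ~ c₁ sin(πx/0.78) e^{-λ₁t}.
Decay rate: λ₁ = 4.42π²/0.78² ≈ 71.702.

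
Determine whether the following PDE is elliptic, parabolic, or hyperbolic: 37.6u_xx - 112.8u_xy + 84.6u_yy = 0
Coefficients: A = 37.6, B = -112.8, C = 84.6. B² - 4AC = 0, which is zero, so the equation is parabolic.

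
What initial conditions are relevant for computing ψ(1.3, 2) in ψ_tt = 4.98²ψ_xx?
Domain of dependence: [-8.66, 11.26]. Signals travel at speed 4.98, so data within |x - 1.3| ≤ 4.98·2 = 9.96 can reach the point.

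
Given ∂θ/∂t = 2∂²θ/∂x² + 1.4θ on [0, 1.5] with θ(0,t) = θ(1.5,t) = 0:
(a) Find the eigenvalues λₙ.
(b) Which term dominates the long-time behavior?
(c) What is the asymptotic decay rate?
Eigenvalues: λₙ = 2n²π²/1.5² - 1.4.
First three modes:
  n=1: λ₁ = 2π²/1.5² - 1.4 ≈ 7.373
  n=2: λ₂ = 8π²/1.5² - 1.4 ≈ 33.692
  n=3: λ₃ = 18π²/1.5² - 1.4 ≈ 77.557
Since 2π²/1.5² ≈ 8.773 > 1.4, all λₙ > 0.
The n=1 mode decays slowest → dominates as t → ∞.
Asymptotic: θ ~ c₁ sin(πx/1.5) e^{-λ₁t} with decay rate λ₁ ≈ 7.373.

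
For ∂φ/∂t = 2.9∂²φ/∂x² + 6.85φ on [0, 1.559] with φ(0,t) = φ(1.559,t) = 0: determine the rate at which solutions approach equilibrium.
Eigenvalues: λₙ = 2.9n²π²/1.559² - 6.85.
First three modes:
  n=1: λ₁ = 2.9π²/1.559² - 6.85 ≈ 4.926
  n=2: λ₂ = 11.6π²/1.559² - 6.85 ≈ 40.255
  n=3: λ₃ = 26.1π²/1.559² - 6.85 ≈ 99.136
Since 2.9π²/1.559² ≈ 11.776 > 6.85, all λₙ > 0.
The n=1 mode decays slowest → dominates as t → ∞.
Asymptotic: φ ~ c₁ sin(πx/1.559) e^{-λ₁t} with decay rate λ₁ ≈ 4.926.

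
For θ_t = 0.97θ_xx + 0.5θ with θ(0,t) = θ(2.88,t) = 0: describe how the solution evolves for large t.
θ → 0. Diffusion dominates reaction (r=0.5 < κπ²/L²≈1.15); solution decays.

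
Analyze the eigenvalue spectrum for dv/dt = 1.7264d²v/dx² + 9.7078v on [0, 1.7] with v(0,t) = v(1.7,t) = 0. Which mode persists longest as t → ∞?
Eigenvalues: λₙ = 1.7264n²π²/1.7² - 9.7078.
First three modes:
  n=1: λ₁ = 1.7264π²/1.7² - 9.7078 ≈ -3.812
  n=2: λ₂ = 6.9056π²/1.7² - 9.7078 ≈ 13.875
  n=3: λ₃ = 15.5376π²/1.7² - 9.7078 ≈ 43.354
Since 1.7264π²/1.7² ≈ 5.896 < 9.7078, λ₁ < 0.
The n=1 mode grows fastest (−λₙ is largest for n=1) → dominates.
Asymptotic: v ~ c₁ sin(πx/1.7) e^{3.812t} (exponential growth at rate −λ₁ ≈ 3.812).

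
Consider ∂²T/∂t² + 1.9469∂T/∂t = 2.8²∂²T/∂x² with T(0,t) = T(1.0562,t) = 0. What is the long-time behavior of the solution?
As t → ∞, T → 0. Damping (γ=1.9469) dissipates energy; oscillations decay exponentially.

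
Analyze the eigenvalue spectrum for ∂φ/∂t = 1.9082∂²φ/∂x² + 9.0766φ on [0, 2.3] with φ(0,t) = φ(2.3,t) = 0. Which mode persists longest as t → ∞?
Eigenvalues: λₙ = 1.9082n²π²/2.3² - 9.0766.
First three modes:
  n=1: λ₁ = 1.9082π²/2.3² - 9.0766 ≈ -5.516
  n=2: λ₂ = 7.6328π²/2.3² - 9.0766 ≈ 5.164
  n=3: λ₃ = 17.1738π²/2.3² - 9.0766 ≈ 22.965
Since 1.9082π²/2.3² ≈ 3.56 < 9.0766, λ₁ < 0.
The n=1 mode grows fastest (−λₙ is largest for n=1) → dominates.
Asymptotic: φ ~ c₁ sin(πx/2.3) e^{5.516t} (exponential growth at rate −λ₁ ≈ 5.516).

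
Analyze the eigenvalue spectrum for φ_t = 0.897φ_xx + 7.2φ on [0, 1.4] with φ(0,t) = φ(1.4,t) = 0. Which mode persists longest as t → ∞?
Eigenvalues: λₙ = 0.897n²π²/1.4² - 7.2.
First three modes:
  n=1: λ₁ = 0.897π²/1.4² - 7.2 ≈ -2.683
  n=2: λ₂ = 3.588π²/1.4² - 7.2 ≈ 10.867
  n=3: λ₃ = 8.073π²/1.4² - 7.2 ≈ 33.452
Since 0.897π²/1.4² ≈ 4.517 < 7.2, λ₁ < 0.
The n=1 mode grows fastest (−λₙ is largest for n=1) → dominates.
Asymptotic: φ ~ c₁ sin(πx/1.4) e^{2.683t} (exponential growth at rate −λ₁ ≈ 2.683).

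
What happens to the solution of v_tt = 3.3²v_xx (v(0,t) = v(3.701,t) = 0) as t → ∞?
v oscillates (no decay). Energy is conserved; the solution oscillates indefinitely as standing waves.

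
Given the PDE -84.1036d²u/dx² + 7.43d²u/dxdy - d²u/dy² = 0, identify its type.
The second-order coefficients are A = -84.1036, B = 7.43, C = -1. Since B² - 4AC = -281.2095 < 0, this is an elliptic PDE.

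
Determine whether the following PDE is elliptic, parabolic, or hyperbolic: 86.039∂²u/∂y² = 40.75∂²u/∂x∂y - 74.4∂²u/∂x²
Rewriting in standard form: 74.4∂²u/∂x² - 40.75∂²u/∂x∂y + 86.039∂²u/∂y² = 0. Coefficients: A = 74.4, B = -40.75, C = 86.039. B² - 4AC = -23944.6439, which is negative, so the equation is elliptic.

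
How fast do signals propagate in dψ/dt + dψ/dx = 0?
Speed = 1. Information travels along x - 1t = const (rightward).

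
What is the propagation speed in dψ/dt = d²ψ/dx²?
Infinite. The heat equation is parabolic, not hyperbolic, so disturbances propagate instantly.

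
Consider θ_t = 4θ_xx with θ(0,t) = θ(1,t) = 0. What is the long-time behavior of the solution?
As t → ∞, θ → 0. Heat diffuses out through both boundaries.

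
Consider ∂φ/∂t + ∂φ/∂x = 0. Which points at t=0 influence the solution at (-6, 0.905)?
A single point: x = -6.905. The characteristic through (-6, 0.905) is x - 1t = const, so x = -6 - 1·0.905 = -6.905.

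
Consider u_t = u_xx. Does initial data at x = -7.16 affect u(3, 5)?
Yes, for any finite x. The heat equation has infinite propagation speed, so all initial data affects all points at any t > 0.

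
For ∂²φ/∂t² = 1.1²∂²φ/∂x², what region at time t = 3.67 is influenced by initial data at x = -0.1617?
Domain of influence: [-4.1987, 3.8753]. Data at x = -0.1617 spreads outward at speed 1.1.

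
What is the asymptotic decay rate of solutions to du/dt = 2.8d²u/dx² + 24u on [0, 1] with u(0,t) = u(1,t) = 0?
Eigenvalues: λₙ = 2.8n²π²/1² - 24.
First three modes:
  n=1: λ₁ = 2.8π² - 24 ≈ 3.635
  n=2: λ₂ = 11.2π² - 24 ≈ 86.54
  n=3: λ₃ = 25.2π² - 24 ≈ 224.714
Since 2.8π² ≈ 27.635 > 24, all λₙ > 0.
The n=1 mode decays slowest → dominates as t → ∞.
Asymptotic: u ~ c₁ sin(πx/1) e^{-λ₁t} with decay rate λ₁ ≈ 3.635.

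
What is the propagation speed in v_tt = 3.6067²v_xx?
Speed = 3.6067. Information travels along characteristics x = x₀ ± 3.6067t.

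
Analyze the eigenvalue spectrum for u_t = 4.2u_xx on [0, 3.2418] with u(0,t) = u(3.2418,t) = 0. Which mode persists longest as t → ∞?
Eigenvalues: λₙ = 4.2n²π²/3.2418².
First three modes:
  n=1: λ₁ = 4.2π²/3.2418² ≈ 3.944
  n=2: λ₂ = 16.8π²/3.2418² ≈ 15.777 (4× faster decay)
  n=3: λ₃ = 37.8π²/3.2418² ≈ 35.499 (9× faster decay)
As t → ∞, higher modes decay exponentially faster. The n=1 mode dominates: u ~ c₁ sin(πx/3.2418) e^{-λ₁t}.
Decay rate: λ₁ = 4.2π²/3.2418² ≈ 3.944.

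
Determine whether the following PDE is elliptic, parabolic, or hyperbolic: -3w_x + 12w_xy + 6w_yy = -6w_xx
Rewriting in standard form: 6w_xx + 12w_xy + 6w_yy - 3w_x = 0. Coefficients: A = 6, B = 12, C = 6. B² - 4AC = 0, which is zero, so the equation is parabolic.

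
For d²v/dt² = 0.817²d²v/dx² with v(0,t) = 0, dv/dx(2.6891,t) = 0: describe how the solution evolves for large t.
v oscillates (no decay). Energy is conserved; the solution oscillates indefinitely as standing waves.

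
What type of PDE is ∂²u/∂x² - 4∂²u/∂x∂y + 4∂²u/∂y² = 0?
With A = 1, B = -4, C = 4, the discriminant is 0. This is a parabolic PDE.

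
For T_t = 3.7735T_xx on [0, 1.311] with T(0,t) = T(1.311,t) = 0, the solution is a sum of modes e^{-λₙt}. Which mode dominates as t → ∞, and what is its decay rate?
Eigenvalues: λₙ = 3.7735n²π²/1.311².
First three modes:
  n=1: λ₁ = 3.7735π²/1.311² ≈ 21.669
  n=2: λ₂ = 15.094π²/1.311² ≈ 86.676 (4× faster decay)
  n=3: λ₃ = 33.9615π²/1.311² ≈ 195.021 (9× faster decay)
As t → ∞, higher modes decay exponentially faster. The n=1 mode dominates: T ~ c₁ sin(πx/1.311) e^{-λ₁t}.
Decay rate: λ₁ = 3.7735π²/1.311² ≈ 21.669.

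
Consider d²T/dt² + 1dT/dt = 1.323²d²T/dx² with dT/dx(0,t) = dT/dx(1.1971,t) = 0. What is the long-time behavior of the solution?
As t → ∞, T → constant (steady state). Damping (γ=1) dissipates the nonconstant modes; with Neumann BCs the spatial average obeys M''+γM'=0 and tends to a finite limit.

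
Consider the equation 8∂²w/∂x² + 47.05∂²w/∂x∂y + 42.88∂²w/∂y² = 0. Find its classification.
Hyperbolic. (A = 8, B = 47.05, C = 42.88 gives B² - 4AC = 841.5425.)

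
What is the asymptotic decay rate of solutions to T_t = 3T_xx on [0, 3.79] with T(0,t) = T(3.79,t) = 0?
Eigenvalues: λₙ = 3n²π²/3.79².
First three modes:
  n=1: λ₁ = 3π²/3.79² ≈ 2.061
  n=2: λ₂ = 12π²/3.79² ≈ 8.245 (4× faster decay)
  n=3: λ₃ = 27π²/3.79² ≈ 18.552 (9× faster decay)
As t → ∞, higher modes decay exponentially faster. The n=1 mode dominates: T ~ c₁ sin(πx/3.79) e^{-λ₁t}.
Decay rate: λ₁ = 3π²/3.79² ≈ 2.061.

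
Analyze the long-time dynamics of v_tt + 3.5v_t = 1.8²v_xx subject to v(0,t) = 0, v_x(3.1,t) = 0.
Long-time behavior: v → 0. Damping (γ=3.5) dissipates energy; oscillations decay exponentially.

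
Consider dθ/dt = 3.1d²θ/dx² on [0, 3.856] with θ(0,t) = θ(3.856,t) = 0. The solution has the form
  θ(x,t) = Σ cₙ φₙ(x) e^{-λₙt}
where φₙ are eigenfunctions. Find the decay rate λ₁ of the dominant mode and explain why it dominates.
Eigenvalues: λₙ = 3.1n²π²/3.856².
First three modes:
  n=1: λ₁ = 3.1π²/3.856² ≈ 2.058
  n=2: λ₂ = 12.4π²/3.856² ≈ 8.231 (4× faster decay)
  n=3: λ₃ = 27.9π²/3.856² ≈ 18.52 (9× faster decay)
As t → ∞, higher modes decay exponentially faster. The n=1 mode dominates: θ ~ c₁ sin(πx/3.856) e^{-λ₁t}.
Decay rate: λ₁ = 3.1π²/3.856² ≈ 2.058.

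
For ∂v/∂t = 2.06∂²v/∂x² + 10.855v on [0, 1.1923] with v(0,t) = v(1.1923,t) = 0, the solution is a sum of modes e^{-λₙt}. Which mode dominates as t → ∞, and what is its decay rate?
Eigenvalues: λₙ = 2.06n²π²/1.1923² - 10.855.
First three modes:
  n=1: λ₁ = 2.06π²/1.1923² - 10.855 ≈ 3.447
  n=2: λ₂ = 8.24π²/1.1923² - 10.855 ≈ 46.353
  n=3: λ₃ = 18.54π²/1.1923² - 10.855 ≈ 117.863
Since 2.06π²/1.1923² ≈ 14.302 > 10.855, all λₙ > 0.
The n=1 mode decays slowest → dominates as t → ∞.
Asymptotic: v ~ c₁ sin(πx/1.1923) e^{-λ₁t} with decay rate λ₁ ≈ 3.447.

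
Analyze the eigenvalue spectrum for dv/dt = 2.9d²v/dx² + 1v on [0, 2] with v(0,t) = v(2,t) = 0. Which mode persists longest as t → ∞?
Eigenvalues: λₙ = 2.9n²π²/2² - 1.
First three modes:
  n=1: λ₁ = 2.9π²/2² - 1 ≈ 6.155
  n=2: λ₂ = 11.6π²/2² - 1 ≈ 27.622
  n=3: λ₃ = 26.1π²/2² - 1 ≈ 63.399
Since 2.9π²/2² ≈ 7.155 > 1, all λₙ > 0.
The n=1 mode decays slowest → dominates as t → ∞.
Asymptotic: v ~ c₁ sin(πx/2) e^{-λ₁t} with decay rate λ₁ ≈ 6.155.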